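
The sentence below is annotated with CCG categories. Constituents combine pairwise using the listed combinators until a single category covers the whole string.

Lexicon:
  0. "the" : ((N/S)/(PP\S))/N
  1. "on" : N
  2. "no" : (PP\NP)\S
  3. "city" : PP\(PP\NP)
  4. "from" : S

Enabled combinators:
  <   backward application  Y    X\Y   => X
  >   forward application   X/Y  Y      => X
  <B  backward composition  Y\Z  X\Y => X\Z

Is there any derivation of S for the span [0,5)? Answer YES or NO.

NO

((N/S)/(PP\S))/N N (PP\NP)\S PP\(PP\NP) S
CKY chart[0,5] = {N}; S ∉ chart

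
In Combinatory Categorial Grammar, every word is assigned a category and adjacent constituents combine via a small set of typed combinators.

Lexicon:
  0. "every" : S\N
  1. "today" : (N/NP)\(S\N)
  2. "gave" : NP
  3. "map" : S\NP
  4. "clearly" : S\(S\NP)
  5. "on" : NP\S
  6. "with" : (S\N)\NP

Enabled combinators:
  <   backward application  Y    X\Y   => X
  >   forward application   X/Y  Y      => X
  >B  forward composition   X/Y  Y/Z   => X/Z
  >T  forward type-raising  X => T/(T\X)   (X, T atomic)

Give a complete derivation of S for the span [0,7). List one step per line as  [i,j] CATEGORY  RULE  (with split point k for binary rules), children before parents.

[0,1] S\N  lex  "every"
[1,2] (N/NP)\(S\N)  lex  "today"
[0,2] N/NP  <  k=1
[2,3] NP  lex  "gave"
[0,3] N  >  k=2
[3,4] S\NP  lex  "map"
[4,5] S\(S\NP)  lex  "clearly"
[3,5] S  <  k=4
[5,6] NP\S  lex  "on"
[3,6] NP  <  k=5
[6,7] (S\N)\NP  lex  "with"
[3,7] S\N  <  k=6
[0,7] S  <  k=3

[0,7] S   <
  [0,3] N   >
    [0,2] N/NP   <
      [0,1] "every" : S\N
      [1,2] "today" : (N/NP)\(S\N)
    [2,3] "gave" : NP
  [3,7] S\N   <
    [3,6] NP   <
      [3,5] S   <
        [3,4] "map" : S\NP
        [4,5] "clearly" : S\(S\NP)
      [5,6] "on" : NP\S
    [6,7] "with" : (S\N)\NP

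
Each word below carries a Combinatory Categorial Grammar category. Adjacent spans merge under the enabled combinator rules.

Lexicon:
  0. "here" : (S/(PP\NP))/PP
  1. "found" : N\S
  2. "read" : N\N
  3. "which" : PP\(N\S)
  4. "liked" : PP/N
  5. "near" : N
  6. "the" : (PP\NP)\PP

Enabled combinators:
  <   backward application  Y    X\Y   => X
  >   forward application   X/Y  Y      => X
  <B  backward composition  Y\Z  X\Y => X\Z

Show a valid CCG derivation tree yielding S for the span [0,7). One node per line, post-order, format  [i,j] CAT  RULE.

[0,7] S   >
  [0,4] S/(PP\NP)   >
    [0,1] "here" : (S/(PP\NP))/PP
    [1,4] PP   <
      [1,3] N\S   <B
        [1,2] "found" : N\S
        [2,3] "read" : N\N
      [3,4] "which" : PP\(N\S)
  [4,7] PP\NP   <
    [4,6] PP   >
      [4,5] "liked" : PP/N
      [5,6] "near" : N
    [6,7] "the" : (PP\NP)\PP

[0,1] (S/(PP\NP))/PP  lex  "here"
[1,2] N\S  lex  "found"
[2,3] N\N  lex  "read"
[1,3] N\S  <B  k=2
[3,4] PP\(N\S)  lex  "which"
[1,4] PP  <  k=3
[0,4] S/(PP\NP)  >  k=1
[4,5] PP/N  lex  "liked"
[5,6] N  lex  "near"
[4,6] PP  >  k=5
[6,7] (PP\NP)\PP  lex  "the"
[4,7] PP\NP  <  k=6
[0,7] S  >  k=4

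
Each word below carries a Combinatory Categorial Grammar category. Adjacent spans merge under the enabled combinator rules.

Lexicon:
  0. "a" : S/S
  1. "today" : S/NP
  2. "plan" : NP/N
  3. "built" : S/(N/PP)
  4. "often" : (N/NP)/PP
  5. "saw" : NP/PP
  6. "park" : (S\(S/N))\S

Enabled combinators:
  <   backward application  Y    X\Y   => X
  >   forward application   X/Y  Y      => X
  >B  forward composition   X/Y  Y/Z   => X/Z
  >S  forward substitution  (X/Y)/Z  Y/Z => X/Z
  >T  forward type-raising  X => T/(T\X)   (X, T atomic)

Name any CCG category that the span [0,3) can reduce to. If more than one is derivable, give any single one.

[0,7] S   <
  [0,3] S/N   >B
    [0,2] S/NP   >B
      [0,1] "a" : S/S
      [1,2] "today" : S/NP
    [2,3] "plan" : NP/N
  [3,7] S\(S/N)   <
    [3,6] S   >
      [3,4] "built" : S/(N/PP)
      [4,6] N/PP   >S
        [4,5] "often" : (N/NP)/PP
        [5,6] "saw" : NP/PP
    [6,7] "park" : (S\(S/N))\S

S/N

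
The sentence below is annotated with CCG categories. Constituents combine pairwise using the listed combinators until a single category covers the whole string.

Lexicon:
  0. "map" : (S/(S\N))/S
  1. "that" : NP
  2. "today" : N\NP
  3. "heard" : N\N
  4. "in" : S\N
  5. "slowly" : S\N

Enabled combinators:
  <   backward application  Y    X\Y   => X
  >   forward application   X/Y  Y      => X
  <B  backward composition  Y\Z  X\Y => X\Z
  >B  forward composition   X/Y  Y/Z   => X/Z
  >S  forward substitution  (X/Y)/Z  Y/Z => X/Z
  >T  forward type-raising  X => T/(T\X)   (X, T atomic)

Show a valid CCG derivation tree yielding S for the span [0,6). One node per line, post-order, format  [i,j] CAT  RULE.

[0,1] (S/(S\N))/S  lex  "map"
[1,2] NP  lex  "that"
[2,3] N\NP  lex  "today"
[3,4] N\N  lex  "heard"
[2,4] N\NP  <B  k=3
[1,4] N  <  k=2
[4,5] S\N  lex  "in"
[1,5] S  <  k=4
[0,5] S/(S\N)  >  k=1
[5,6] S\N  lex  "slowly"
[0,6] S  >  k=5

[0,6] S   >
  [0,5] S/(S\N)   >
    [0,1] "map" : (S/(S\N))/S
    [1,5] S   <
      [1,4] N   <
        [1,2] "that" : NP
        [2,4] N\NP   <B
          [2,3] "today" : N\NP
          [3,4] "heard" : N\N
      [4,5] "in" : S\N
  [5,6] "slowly" : S\N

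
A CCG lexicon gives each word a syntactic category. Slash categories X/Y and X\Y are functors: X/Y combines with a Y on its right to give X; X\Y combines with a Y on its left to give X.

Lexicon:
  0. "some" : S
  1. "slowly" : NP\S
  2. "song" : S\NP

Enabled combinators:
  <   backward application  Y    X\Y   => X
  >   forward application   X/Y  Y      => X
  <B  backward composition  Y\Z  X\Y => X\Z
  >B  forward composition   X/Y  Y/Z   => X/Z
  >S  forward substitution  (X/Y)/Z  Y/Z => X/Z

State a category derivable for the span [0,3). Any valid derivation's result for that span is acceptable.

S

[0,3] S   <
  [0,2] NP   <
    [0,1] "some" : S
    [1,2] "slowly" : NP\S
  [2,3] "song" : S\NP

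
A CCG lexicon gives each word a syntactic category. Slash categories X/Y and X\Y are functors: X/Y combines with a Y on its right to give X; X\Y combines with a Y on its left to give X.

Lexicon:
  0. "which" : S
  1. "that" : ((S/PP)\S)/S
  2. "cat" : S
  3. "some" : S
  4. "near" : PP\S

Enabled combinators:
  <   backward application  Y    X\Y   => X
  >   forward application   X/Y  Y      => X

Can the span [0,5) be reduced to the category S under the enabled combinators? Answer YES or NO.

[0,5] S   >
  [0,3] S/PP   <
    [0,1] "which" : S
    [1,3] (S/PP)\S   >
      [1,2] "that" : ((S/PP)\S)/S
      [2,3] "cat" : S
  [3,5] PP   <
    [3,4] "some" : S
    [4,5] "near" : PP\S

YES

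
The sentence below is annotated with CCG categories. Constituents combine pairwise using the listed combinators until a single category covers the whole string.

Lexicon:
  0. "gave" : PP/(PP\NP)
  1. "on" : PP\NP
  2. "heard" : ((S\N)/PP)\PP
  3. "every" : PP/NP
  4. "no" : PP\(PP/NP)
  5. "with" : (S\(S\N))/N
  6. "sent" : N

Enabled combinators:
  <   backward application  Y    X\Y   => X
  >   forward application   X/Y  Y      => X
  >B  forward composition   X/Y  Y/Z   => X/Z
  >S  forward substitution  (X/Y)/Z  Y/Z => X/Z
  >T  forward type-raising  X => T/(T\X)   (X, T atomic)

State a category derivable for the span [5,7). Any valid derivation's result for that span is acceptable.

[0,7] S   <
  [0,5] S\N   >
    [0,3] (S\N)/PP   <
      [0,2] PP   >
        [0,1] "gave" : PP/(PP\NP)
        [1,2] "on" : PP\NP
      [2,3] "heard" : ((S\N)/PP)\PP
    [3,5] PP   <
      [3,4] "every" : PP/NP
      [4,5] "no" : PP\(PP/NP)
  [5,7] S\(S\N)   >
    [5,6] "with" : (S\(S\N))/N
    [6,7] "sent" : N

S\(S\N)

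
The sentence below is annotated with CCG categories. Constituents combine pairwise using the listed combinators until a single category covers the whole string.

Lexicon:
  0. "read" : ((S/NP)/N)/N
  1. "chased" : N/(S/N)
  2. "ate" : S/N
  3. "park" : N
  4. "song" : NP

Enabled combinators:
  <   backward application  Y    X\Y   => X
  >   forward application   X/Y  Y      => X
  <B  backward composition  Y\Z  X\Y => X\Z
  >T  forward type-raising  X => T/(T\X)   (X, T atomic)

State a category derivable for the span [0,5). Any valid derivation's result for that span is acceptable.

[0,5] S   >
  [0,4] S/NP   >
    [0,3] (S/NP)/N   >
      [0,1] "read" : ((S/NP)/N)/N
      [1,3] N   >
        [1,2] "chased" : N/(S/N)
        [2,3] "ate" : S/N
    [3,4] "park" : N
  [4,5] "song" : NP

S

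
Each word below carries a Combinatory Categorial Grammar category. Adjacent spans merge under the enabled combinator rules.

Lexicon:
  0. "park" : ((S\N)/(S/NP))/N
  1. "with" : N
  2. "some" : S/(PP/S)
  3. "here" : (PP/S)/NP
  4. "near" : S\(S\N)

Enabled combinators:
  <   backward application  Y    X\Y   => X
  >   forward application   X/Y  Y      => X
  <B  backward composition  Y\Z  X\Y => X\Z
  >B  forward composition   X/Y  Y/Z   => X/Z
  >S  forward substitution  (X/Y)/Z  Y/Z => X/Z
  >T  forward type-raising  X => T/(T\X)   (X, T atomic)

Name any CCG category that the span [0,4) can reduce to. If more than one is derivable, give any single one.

S\N

[0,5] S   <
  [0,4] S\N   >
    [0,2] (S\N)/(S/NP)   >
      [0,1] "park" : ((S\N)/(S/NP))/N
      [1,2] "with" : N
    [2,4] S/NP   >B
      [2,3] "some" : S/(PP/S)
      [3,4] "here" : (PP/S)/NP
  [4,5] "near" : S\(S\N)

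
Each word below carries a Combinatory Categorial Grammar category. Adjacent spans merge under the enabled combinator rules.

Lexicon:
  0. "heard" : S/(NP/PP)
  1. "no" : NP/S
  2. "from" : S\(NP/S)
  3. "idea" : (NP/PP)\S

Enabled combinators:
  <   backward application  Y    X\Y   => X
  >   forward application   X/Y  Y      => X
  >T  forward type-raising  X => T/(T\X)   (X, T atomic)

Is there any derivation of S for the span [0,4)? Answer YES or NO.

YES

[0,4] S   >
  [0,1] "heard" : S/(NP/PP)
  [1,4] NP/PP   <
    [1,3] S   <
      [1,2] "no" : NP/S
      [2,3] "from" : S\(NP/S)
    [3,4] "idea" : (NP/PP)\S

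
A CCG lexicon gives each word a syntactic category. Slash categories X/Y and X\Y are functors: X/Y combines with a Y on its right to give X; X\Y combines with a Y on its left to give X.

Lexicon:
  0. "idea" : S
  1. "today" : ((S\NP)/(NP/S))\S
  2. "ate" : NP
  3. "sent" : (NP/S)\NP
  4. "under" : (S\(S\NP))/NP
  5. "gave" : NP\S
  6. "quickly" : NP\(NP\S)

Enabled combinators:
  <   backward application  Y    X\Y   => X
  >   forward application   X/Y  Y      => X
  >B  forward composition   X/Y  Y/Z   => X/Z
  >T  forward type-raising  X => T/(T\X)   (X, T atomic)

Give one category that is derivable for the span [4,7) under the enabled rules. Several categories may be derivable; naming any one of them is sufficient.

[0,7] S   <
  [0,4] S\NP   >
    [0,2] (S\NP)/(NP/S)   <
      [0,1] "idea" : S
      [1,2] "today" : ((S\NP)/(NP/S))\S
    [2,4] NP/S   <
      [2,3] "ate" : NP
      [3,4] "sent" : (NP/S)\NP
  [4,7] S\(S\NP)   >
    [4,5] "under" : (S\(S\NP))/NP
    [5,7] NP   <
      [5,6] "gave" : NP\S
      [6,7] "quickly" : NP\(NP\S)

S\(S\NP)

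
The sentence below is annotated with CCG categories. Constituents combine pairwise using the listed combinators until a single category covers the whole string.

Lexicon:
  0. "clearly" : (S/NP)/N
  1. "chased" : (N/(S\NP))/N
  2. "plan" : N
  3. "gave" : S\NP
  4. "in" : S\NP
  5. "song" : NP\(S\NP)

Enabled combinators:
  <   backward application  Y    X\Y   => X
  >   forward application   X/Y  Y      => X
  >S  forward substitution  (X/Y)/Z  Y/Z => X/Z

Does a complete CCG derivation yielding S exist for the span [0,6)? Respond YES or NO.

YES

[0,6] S   >
  [0,4] S/NP   >
    [0,1] "clearly" : (S/NP)/N
    [1,4] N   >
      [1,3] N/(S\NP)   >
        [1,2] "chased" : (N/(S\NP))/N
        [2,3] "plan" : N
      [3,4] "gave" : S\NP
  [4,6] NP   <
    [4,5] "in" : S\NP
    [5,6] "song" : NP\(S\NP)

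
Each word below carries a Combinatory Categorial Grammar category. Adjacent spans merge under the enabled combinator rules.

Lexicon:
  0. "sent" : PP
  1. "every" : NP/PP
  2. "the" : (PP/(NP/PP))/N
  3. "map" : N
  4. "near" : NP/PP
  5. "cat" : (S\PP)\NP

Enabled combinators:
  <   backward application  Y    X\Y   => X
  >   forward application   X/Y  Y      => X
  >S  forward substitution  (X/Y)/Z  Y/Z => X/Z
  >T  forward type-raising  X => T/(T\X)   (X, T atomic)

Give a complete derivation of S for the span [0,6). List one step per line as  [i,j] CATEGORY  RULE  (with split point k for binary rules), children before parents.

[0,6] S   >
  [0,1] S/(S\PP)   >T
    [0,1] "sent" : PP
  [1,6] S\PP   <
    [1,5] NP   >
      [1,2] "every" : NP/PP
      [2,5] PP   >
        [2,4] PP/(NP/PP)   >
          [2,3] "the" : (PP/(NP/PP))/N
          [3,4] "map" : N
        [4,5] "near" : NP/PP
    [5,6] "cat" : (S\PP)\NP

[0,1] PP  lex  "sent"
[0,1] S/(S\PP)  >T
[1,2] NP/PP  lex  "every"
[2,3] (PP/(NP/PP))/N  lex  "the"
[3,4] N  lex  "map"
[2,4] PP/(NP/PP)  >  k=3
[4,5] NP/PP  lex  "near"
[2,5] PP  >  k=4
[1,5] NP  >  k=2
[5,6] (S\PP)\NP  lex  "cat"
[1,6] S\PP  <  k=5
[0,6] S  >  k=1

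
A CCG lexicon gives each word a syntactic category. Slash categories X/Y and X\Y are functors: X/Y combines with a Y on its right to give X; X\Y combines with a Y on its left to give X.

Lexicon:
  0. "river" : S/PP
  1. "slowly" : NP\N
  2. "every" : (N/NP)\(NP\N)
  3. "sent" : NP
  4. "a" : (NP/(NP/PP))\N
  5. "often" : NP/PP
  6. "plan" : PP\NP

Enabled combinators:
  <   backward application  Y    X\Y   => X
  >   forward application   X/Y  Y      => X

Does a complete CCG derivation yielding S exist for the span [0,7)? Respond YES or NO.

[0,7] S   >
  [0,1] "river" : S/PP
  [1,7] PP   <
    [1,6] NP   >
      [1,5] NP/(NP/PP)   <
        [1,4] N   >
          [1,3] N/NP   <
            [1,2] "slowly" : NP\N
            [2,3] "every" : (N/NP)\(NP\N)
          [3,4] "sent" : NP
        [4,5] "a" : (NP/(NP/PP))\N
      [5,6] "often" : NP/PP
    [6,7] "plan" : PP\NP

YES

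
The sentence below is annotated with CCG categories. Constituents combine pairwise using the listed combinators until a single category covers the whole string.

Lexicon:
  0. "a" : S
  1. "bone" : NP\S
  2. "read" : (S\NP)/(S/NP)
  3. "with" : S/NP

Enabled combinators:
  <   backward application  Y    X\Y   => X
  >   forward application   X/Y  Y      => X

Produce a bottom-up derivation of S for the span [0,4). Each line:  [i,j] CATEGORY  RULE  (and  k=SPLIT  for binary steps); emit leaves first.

[0,4] S   <
  [0,2] NP   <
    [0,1] "a" : S
    [1,2] "bone" : NP\S
  [2,4] S\NP   >
    [2,3] "read" : (S\NP)/(S/NP)
    [3,4] "with" : S/NP

[0,1] S  lex  "a"
[1,2] NP\S  lex  "bone"
[0,2] NP  <  k=1
[2,3] (S\NP)/(S/NP)  lex  "read"
[3,4] S/NP  lex  "with"
[2,4] S\NP  >  k=3
[0,4] S  <  k=2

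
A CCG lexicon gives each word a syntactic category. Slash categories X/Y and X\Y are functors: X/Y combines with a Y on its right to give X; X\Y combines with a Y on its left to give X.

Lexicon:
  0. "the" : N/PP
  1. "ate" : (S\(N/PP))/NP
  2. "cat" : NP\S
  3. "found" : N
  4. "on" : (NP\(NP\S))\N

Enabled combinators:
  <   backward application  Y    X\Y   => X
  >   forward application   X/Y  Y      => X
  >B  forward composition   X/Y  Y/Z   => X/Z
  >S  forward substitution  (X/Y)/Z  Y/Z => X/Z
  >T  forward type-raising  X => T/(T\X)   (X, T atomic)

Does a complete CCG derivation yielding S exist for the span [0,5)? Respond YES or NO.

[0,5] S   <
  [0,1] "the" : N/PP
  [1,5] S\(N/PP)   >
    [1,2] "ate" : (S\(N/PP))/NP
    [2,5] NP   <
      [2,3] "cat" : NP\S
      [3,5] NP\(NP\S)   <
        [3,4] "found" : N
        [4,5] "on" : (NP\(NP\S))\N

YES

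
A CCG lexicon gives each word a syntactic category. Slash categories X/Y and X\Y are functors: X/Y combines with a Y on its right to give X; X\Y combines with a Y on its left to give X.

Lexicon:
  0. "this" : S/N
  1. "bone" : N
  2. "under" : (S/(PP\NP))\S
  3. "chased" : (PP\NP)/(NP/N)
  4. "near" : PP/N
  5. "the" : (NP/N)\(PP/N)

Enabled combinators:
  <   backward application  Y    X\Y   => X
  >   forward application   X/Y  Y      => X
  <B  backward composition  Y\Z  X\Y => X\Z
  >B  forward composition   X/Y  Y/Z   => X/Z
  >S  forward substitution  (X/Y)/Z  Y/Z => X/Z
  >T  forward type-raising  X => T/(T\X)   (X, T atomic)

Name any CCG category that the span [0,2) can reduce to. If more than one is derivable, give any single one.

[0,6] S   >
  [0,3] S/(PP\NP)   <
    [0,2] S   >
      [0,1] "this" : S/N
      [1,2] "bone" : N
    [2,3] "under" : (S/(PP\NP))\S
  [3,6] PP\NP   >
    [3,4] "chased" : (PP\NP)/(NP/N)
    [4,6] NP/N   <
      [4,5] "near" : PP/N
      [5,6] "the" : (NP/N)\(PP/N)

S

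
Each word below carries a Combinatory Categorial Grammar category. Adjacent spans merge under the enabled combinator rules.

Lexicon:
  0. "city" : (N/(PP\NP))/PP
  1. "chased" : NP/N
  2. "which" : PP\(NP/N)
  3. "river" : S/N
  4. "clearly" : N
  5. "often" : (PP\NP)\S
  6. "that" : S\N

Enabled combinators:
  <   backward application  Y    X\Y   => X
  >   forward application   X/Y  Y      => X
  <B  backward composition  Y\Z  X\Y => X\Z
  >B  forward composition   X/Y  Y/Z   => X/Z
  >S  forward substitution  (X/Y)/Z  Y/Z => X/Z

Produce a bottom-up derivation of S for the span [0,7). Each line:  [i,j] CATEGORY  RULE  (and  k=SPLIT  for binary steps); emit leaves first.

[0,7] S   <
  [0,6] N   >
    [0,3] N/(PP\NP)   >
      [0,1] "city" : (N/(PP\NP))/PP
      [1,3] PP   <
        [1,2] "chased" : NP/N
        [2,3] "which" : PP\(NP/N)
    [3,6] PP\NP   <
      [3,5] S   >
        [3,4] "river" : S/N
        [4,5] "clearly" : N
      [5,6] "often" : (PP\NP)\S
  [6,7] "that" : S\N

[0,1] (N/(PP\NP))/PP  lex  "city"
[1,2] NP/N  lex  "chased"
[2,3] PP\(NP/N)  lex  "which"
[1,3] PP  <  k=2
[0,3] N/(PP\NP)  >  k=1
[3,4] S/N  lex  "river"
[4,5] N  lex  "clearly"
[3,5] S  >  k=4
[5,6] (PP\NP)\S  lex  "often"
[3,6] PP\NP  <  k=5
[0,6] N  >  k=3
[6,7] S\N  lex  "that"
[0,7] S  <  k=6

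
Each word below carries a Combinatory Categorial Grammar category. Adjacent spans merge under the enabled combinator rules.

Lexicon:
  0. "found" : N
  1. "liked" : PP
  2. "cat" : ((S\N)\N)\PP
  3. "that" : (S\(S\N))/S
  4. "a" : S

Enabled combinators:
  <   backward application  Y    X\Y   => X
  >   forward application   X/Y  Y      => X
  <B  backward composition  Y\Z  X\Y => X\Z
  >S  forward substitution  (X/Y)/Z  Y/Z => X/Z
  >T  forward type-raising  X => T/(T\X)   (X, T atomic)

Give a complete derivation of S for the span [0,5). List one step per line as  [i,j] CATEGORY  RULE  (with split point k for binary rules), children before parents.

[0,1] N  lex  "found"
[1,2] PP  lex  "liked"
[2,3] ((S\N)\N)\PP  lex  "cat"
[1,3] (S\N)\N  <  k=2
[0,3] S\N  <  k=1
[3,4] (S\(S\N))/S  lex  "that"
[4,5] S  lex  "a"
[3,5] S\(S\N)  >  k=4
[0,5] S  <  k=3

[0,5] S   <
  [0,3] S\N   <
    [0,1] "found" : N
    [1,3] (S\N)\N   <
      [1,2] "liked" : PP
      [2,3] "cat" : ((S\N)\N)\PP
  [3,5] S\(S\N)   >
    [3,4] "that" : (S\(S\N))/S
    [4,5] "a" : S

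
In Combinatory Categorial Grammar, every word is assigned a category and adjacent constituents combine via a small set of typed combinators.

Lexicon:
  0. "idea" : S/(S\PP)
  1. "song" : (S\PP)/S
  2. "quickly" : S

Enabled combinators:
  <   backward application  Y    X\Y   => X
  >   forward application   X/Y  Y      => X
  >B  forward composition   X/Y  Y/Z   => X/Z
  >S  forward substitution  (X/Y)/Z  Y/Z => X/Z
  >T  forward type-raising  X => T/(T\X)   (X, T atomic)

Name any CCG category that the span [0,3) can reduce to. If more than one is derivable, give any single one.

S

[0,3] S   >
  [0,1] "idea" : S/(S\PP)
  [1,3] S\PP   >
    [1,2] "song" : (S\PP)/S
    [2,3] "quickly" : S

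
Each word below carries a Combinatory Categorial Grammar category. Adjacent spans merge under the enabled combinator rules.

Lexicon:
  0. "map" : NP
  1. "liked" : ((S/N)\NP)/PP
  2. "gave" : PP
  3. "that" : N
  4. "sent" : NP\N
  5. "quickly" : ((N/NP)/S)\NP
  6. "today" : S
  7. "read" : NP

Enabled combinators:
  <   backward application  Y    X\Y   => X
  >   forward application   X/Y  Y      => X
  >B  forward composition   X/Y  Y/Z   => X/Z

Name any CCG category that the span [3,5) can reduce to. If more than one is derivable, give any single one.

NP

[0,8] S   >
  [0,3] S/N   <
    [0,1] "map" : NP
    [1,3] (S/N)\NP   >
      [1,2] "liked" : ((S/N)\NP)/PP
      [2,3] "gave" : PP
  [3,8] N   >
    [3,7] N/NP   >
      [3,6] (N/NP)/S   <
        [3,5] NP   <
          [3,4] "that" : N
          [4,5] "sent" : NP\N
        [5,6] "quickly" : ((N/NP)/S)\NP
      [6,7] "today" : S
    [7,8] "read" : NP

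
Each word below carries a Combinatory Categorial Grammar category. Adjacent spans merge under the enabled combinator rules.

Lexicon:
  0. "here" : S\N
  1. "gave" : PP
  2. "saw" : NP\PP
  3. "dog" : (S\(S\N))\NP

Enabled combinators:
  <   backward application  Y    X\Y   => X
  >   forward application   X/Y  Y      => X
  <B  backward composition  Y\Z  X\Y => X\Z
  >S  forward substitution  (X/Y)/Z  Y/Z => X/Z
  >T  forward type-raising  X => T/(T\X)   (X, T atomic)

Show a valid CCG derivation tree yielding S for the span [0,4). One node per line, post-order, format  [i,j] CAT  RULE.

[0,1] S\N  lex  "here"
[1,2] PP  lex  "gave"
[2,3] NP\PP  lex  "saw"
[1,3] NP  <  k=2
[3,4] (S\(S\N))\NP  lex  "dog"
[1,4] S\(S\N)  <  k=3
[0,4] S  <  k=1

[0,4] S   <
  [0,1] "here" : S\N
  [1,4] S\(S\N)   <
    [1,3] NP   <
      [1,2] "gave" : PP
      [2,3] "saw" : NP\PP
    [3,4] "dog" : (S\(S\N))\NP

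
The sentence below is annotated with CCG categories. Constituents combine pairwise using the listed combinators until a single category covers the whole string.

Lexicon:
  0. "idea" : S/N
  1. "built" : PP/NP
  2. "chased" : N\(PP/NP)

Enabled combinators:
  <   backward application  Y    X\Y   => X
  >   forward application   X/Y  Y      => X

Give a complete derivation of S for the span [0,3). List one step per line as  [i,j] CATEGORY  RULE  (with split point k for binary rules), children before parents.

[0,3] S   >
  [0,1] "idea" : S/N
  [1,3] N   <
    [1,2] "built" : PP/NP
    [2,3] "chased" : N\(PP/NP)

[0,1] S/N  lex  "idea"
[1,2] PP/NP  lex  "built"
[2,3] N\(PP/NP)  lex  "chased"
[1,3] N  <  k=2
[0,3] S  >  k=1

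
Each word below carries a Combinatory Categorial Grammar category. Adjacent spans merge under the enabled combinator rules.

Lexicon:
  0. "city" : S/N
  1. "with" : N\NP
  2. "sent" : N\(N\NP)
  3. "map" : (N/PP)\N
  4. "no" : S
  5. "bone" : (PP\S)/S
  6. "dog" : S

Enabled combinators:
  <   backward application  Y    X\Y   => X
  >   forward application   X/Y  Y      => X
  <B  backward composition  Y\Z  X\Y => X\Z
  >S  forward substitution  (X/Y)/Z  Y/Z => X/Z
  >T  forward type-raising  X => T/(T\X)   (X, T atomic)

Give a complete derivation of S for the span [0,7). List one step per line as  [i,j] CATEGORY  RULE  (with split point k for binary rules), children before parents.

[0,1] S/N  lex  "city"
[1,2] N\NP  lex  "with"
[2,3] N\(N\NP)  lex  "sent"
[1,3] N  <  k=2
[3,4] (N/PP)\N  lex  "map"
[1,4] N/PP  <  k=3
[4,5] S  lex  "no"
[4,5] PP/(PP\S)  >T
[5,6] (PP\S)/S  lex  "bone"
[6,7] S  lex  "dog"
[5,7] PP\S  >  k=6
[4,7] PP  >  k=5
[1,7] N  >  k=4
[0,7] S  >  k=1

[0,7] S   >
  [0,1] "city" : S/N
  [1,7] N   >
    [1,4] N/PP   <
      [1,3] N   <
        [1,2] "with" : N\NP
        [2,3] "sent" : N\(N\NP)
      [3,4] "map" : (N/PP)\N
    [4,7] PP   >
      [4,5] PP/(PP\S)   >T
        [4,5] "no" : S
      [5,7] PP\S   >
        [5,6] "bone" : (PP\S)/S
        [6,7] "dog" : S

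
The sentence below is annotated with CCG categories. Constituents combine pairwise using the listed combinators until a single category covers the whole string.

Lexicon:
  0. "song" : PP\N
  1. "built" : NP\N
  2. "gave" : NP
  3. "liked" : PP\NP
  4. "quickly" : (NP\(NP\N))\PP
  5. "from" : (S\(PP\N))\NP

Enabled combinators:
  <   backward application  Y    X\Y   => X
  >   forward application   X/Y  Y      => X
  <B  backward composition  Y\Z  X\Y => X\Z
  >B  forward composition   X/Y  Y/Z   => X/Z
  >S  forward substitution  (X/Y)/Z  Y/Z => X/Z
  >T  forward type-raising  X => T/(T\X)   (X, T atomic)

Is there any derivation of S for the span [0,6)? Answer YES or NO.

[0,6] S   <
  [0,1] "song" : PP\N
  [1,6] S\(PP\N)   <
    [1,5] NP   <
      [1,2] "built" : NP\N
      [2,5] NP\(NP\N)   <
        [2,4] PP   >
          [2,3] PP/(PP\NP)   >T
            [2,3] "gave" : NP
          [3,4] "liked" : PP\NP
        [4,5] "quickly" : (NP\(NP\N))\PP
    [5,6] "from" : (S\(PP\N))\NP

YES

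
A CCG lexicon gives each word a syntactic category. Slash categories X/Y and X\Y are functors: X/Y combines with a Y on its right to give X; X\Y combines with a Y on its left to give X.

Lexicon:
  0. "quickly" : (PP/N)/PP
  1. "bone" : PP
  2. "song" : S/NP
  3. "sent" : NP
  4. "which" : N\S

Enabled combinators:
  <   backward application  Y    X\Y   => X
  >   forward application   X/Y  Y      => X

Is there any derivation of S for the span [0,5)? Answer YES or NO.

NO

(PP/N)/PP PP S/NP NP N\S
CKY chart[0,5] = {PP}; S ∉ chart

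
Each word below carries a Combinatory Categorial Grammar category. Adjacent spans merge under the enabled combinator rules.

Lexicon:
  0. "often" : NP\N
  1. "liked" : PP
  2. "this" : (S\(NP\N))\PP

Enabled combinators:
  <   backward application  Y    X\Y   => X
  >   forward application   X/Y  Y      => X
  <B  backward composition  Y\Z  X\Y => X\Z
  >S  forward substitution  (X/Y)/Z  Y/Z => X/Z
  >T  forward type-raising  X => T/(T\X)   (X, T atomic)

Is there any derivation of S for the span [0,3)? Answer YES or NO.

YES

[0,3] S   <
  [0,1] "often" : NP\N
  [1,3] S\(NP\N)   <
    [1,2] "liked" : PP
    [2,3] "this" : (S\(NP\N))\PP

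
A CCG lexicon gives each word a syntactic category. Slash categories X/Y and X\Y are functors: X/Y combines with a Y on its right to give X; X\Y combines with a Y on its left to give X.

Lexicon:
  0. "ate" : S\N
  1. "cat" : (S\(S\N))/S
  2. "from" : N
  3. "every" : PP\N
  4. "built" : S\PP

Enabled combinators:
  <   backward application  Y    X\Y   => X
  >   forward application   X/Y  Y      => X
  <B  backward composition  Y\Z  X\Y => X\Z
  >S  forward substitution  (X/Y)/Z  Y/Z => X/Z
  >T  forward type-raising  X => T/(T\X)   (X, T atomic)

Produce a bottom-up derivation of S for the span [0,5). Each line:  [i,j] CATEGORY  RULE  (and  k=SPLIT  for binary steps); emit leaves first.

[0,1] S\N  lex  "ate"
[1,2] (S\(S\N))/S  lex  "cat"
[2,3] N  lex  "from"
[3,4] PP\N  lex  "every"
[4,5] S\PP  lex  "built"
[3,5] S\N  <B  k=4
[2,5] S  <  k=3
[1,5] S\(S\N)  >  k=2
[0,5] S  <  k=1

[0,5] S   <
  [0,1] "ate" : S\N
  [1,5] S\(S\N)   >
    [1,2] "cat" : (S\(S\N))/S
    [2,5] S   <
      [2,3] "from" : N
      [3,5] S\N   <B
        [3,4] "every" : PP\N
        [4,5] "built" : S\PP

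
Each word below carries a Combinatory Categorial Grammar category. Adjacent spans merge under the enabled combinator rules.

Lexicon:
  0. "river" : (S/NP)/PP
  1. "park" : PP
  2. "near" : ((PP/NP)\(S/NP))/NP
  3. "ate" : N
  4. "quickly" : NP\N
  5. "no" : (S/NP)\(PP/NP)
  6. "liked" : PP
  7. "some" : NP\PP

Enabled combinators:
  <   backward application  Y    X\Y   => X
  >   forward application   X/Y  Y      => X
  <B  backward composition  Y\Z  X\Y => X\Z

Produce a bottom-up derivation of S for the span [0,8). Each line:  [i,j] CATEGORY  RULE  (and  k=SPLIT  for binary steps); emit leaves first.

[0,1] (S/NP)/PP  lex  "river"
[1,2] PP  lex  "park"
[0,2] S/NP  >  k=1
[2,3] ((PP/NP)\(S/NP))/NP  lex  "near"
[3,4] N  lex  "ate"
[4,5] NP\N  lex  "quickly"
[3,5] NP  <  k=4
[2,5] (PP/NP)\(S/NP)  >  k=3
[0,5] PP/NP  <  k=2
[5,6] (S/NP)\(PP/NP)  lex  "no"
[0,6] S/NP  <  k=5
[6,7] PP  lex  "liked"
[7,8] NP\PP  lex  "some"
[6,8] NP  <  k=7
[0,8] S  >  k=6

[0,8] S   >
  [0,6] S/NP   <
    [0,5] PP/NP   <
      [0,2] S/NP   >
        [0,1] "river" : (S/NP)/PP
        [1,2] "park" : PP
      [2,5] (PP/NP)\(S/NP)   >
        [2,3] "near" : ((PP/NP)\(S/NP))/NP
        [3,5] NP   <
          [3,4] "ate" : N
          [4,5] "quickly" : NP\N
    [5,6] "no" : (S/NP)\(PP/NP)
  [6,8] NP   <
    [6,7] "liked" : PP
    [7,8] "some" : NP\PP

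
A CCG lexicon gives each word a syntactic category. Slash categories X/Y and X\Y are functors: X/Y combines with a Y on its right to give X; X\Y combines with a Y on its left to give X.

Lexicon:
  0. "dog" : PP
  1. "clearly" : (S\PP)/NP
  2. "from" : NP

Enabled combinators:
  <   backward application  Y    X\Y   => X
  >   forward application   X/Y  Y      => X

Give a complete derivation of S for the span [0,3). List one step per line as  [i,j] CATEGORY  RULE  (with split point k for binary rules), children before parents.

[0,1] PP  lex  "dog"
[1,2] (S\PP)/NP  lex  "clearly"
[2,3] NP  lex  "from"
[1,3] S\PP  >  k=2
[0,3] S  <  k=1

[0,3] S   <
  [0,1] "dog" : PP
  [1,3] S\PP   >
    [1,2] "clearly" : (S\PP)/NP
    [2,3] "from" : NP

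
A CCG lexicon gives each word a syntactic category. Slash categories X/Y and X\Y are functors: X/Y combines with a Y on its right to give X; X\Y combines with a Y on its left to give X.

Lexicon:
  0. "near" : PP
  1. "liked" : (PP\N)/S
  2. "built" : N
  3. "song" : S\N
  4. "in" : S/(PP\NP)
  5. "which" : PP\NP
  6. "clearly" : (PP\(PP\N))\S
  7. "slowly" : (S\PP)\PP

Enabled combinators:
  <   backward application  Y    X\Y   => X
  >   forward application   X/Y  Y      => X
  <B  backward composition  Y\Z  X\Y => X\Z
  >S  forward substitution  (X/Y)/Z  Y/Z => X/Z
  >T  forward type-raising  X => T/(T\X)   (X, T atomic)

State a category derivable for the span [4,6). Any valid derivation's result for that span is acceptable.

[0,8] S   <
  [0,1] "near" : PP
  [1,8] S\PP   <
    [1,7] PP   <
      [1,4] PP\N   >
        [1,2] "liked" : (PP\N)/S
        [2,4] S   >
          [2,3] S/(S\N)   >T
            [2,3] "built" : N
          [3,4] "song" : S\N
      [4,7] PP\(PP\N)   <
        [4,6] S   >
          [4,5] "in" : S/(PP\NP)
          [5,6] "which" : PP\NP
        [6,7] "clearly" : (PP\(PP\N))\S
    [7,8] "slowly" : (S\PP)\PP

S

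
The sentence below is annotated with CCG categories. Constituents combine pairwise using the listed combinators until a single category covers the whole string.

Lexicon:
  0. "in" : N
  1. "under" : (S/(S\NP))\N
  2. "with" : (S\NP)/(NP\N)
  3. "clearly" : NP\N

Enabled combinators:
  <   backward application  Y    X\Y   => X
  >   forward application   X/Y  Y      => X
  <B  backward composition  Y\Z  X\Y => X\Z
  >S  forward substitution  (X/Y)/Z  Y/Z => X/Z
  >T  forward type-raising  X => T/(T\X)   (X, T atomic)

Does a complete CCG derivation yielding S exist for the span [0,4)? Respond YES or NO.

[0,4] S   >
  [0,2] S/(S\NP)   <
    [0,1] "in" : N
    [1,2] "under" : (S/(S\NP))\N
  [2,4] S\NP   >
    [2,3] "with" : (S\NP)/(NP\N)
    [3,4] "clearly" : NP\N

YES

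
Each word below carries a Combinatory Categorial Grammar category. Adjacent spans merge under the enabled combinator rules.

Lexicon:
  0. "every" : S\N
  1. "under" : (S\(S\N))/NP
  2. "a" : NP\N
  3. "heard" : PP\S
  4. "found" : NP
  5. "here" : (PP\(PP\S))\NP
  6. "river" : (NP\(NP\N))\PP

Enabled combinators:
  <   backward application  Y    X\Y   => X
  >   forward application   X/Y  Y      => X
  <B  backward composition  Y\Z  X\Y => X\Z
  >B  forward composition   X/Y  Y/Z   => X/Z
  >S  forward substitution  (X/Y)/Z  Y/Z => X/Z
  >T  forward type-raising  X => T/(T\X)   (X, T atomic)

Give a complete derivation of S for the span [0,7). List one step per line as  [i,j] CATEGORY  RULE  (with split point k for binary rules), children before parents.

[0,7] S   <
  [0,1] "every" : S\N
  [1,7] S\(S\N)   >
    [1,2] "under" : (S\(S\N))/NP
    [2,7] NP   <
      [2,3] "a" : NP\N
      [3,7] NP\(NP\N)   <
        [3,6] PP   <
          [3,4] "heard" : PP\S
          [4,6] PP\(PP\S)   <
            [4,5] "found" : NP
            [5,6] "here" : (PP\(PP\S))\NP
        [6,7] "river" : (NP\(NP\N))\PP

[0,1] S\N  lex  "every"
[1,2] (S\(S\N))/NP  lex  "under"
[2,3] NP\N  lex  "a"
[3,4] PP\S  lex  "heard"
[4,5] NP  lex  "found"
[5,6] (PP\(PP\S))\NP  lex  "here"
[4,6] PP\(PP\S)  <  k=5
[3,6] PP  <  k=4
[6,7] (NP\(NP\N))\PP  lex  "river"
[3,7] NP\(NP\N)  <  k=6
[2,7] NP  <  k=3
[1,7] S\(S\N)  >  k=2
[0,7] S  <  k=1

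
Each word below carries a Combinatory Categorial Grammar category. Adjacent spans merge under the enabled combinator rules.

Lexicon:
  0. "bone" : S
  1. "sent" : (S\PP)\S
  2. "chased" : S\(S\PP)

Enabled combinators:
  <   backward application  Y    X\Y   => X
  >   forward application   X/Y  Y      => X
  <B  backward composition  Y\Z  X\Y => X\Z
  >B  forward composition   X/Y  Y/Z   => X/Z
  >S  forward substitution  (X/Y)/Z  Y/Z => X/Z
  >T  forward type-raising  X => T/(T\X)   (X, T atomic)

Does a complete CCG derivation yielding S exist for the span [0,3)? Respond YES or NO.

[0,3] S   <
  [0,2] S\PP   <
    [0,1] "bone" : S
    [1,2] "sent" : (S\PP)\S
  [2,3] "chased" : S\(S\PP)

YES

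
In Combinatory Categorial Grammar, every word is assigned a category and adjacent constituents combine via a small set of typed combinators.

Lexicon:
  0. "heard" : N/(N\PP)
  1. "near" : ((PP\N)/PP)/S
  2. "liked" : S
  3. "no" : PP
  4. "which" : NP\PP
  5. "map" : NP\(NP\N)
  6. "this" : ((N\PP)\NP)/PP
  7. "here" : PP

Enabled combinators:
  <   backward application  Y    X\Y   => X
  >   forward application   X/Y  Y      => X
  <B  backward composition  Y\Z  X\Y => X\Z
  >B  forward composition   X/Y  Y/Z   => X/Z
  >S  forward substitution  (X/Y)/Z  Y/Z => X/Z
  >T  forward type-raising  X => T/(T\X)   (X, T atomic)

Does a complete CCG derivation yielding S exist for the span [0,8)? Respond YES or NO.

NO

N/(N\PP) ((PP\N)/PP)/S S PP NP\PP NP\(NP\N) ((N\PP)\NP)/PP PP
CKY chart[0,8] = {N, N/(N\N), NP/(NP\N), PP/(PP\N), S/(S\N)}; S ∉ chart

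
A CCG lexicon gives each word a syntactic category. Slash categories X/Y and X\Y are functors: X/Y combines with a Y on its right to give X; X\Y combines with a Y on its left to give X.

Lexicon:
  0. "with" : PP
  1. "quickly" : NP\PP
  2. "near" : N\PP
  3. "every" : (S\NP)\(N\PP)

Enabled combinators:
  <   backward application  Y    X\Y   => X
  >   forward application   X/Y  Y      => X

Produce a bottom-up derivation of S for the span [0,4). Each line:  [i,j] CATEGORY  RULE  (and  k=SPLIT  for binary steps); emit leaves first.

[0,4] S   <
  [0,2] NP   <
    [0,1] "with" : PP
    [1,2] "quickly" : NP\PP
  [2,4] S\NP   <
    [2,3] "near" : N\PP
    [3,4] "every" : (S\NP)\(N\PP)

[0,1] PP  lex  "with"
[1,2] NP\PP  lex  "quickly"
[0,2] NP  <  k=1
[2,3] N\PP  lex  "near"
[3,4] (S\NP)\(N\PP)  lex  "every"
[2,4] S\NP  <  k=3
[0,4] S  <  k=2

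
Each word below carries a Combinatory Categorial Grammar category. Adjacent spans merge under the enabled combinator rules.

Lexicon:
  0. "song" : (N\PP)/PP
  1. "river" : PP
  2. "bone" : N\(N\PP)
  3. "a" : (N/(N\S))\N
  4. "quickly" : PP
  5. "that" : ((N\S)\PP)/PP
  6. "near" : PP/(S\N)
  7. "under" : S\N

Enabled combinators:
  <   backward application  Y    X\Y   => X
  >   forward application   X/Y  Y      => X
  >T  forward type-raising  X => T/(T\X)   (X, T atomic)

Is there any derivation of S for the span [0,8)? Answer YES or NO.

(N\PP)/PP PP N\(N\PP) (N/(N\S))\N PP ((N\S)\PP)/PP PP/(S\N) S\N
CKY chart[0,8] = {N, N/(N\N), NP/(NP\N), PP/(PP\N), S/(S\N)}; S ∉ chart

NO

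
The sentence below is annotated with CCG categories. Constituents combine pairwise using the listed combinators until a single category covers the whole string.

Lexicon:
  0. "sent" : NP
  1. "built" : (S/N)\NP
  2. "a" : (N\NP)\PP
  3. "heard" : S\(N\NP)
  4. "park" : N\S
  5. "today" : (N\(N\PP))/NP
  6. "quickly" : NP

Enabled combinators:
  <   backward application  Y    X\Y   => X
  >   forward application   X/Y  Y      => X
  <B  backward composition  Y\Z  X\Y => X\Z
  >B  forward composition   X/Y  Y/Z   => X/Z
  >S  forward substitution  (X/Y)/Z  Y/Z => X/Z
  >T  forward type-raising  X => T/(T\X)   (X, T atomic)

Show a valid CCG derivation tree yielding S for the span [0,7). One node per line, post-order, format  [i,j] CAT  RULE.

[0,1] NP  lex  "sent"
[1,2] (S/N)\NP  lex  "built"
[0,2] S/N  <  k=1
[2,3] (N\NP)\PP  lex  "a"
[3,4] S\(N\NP)  lex  "heard"
[2,4] S\PP  <B  k=3
[4,5] N\S  lex  "park"
[2,5] N\PP  <B  k=4
[5,6] (N\(N\PP))/NP  lex  "today"
[6,7] NP  lex  "quickly"
[5,7] N\(N\PP)  >  k=6
[2,7] N  <  k=5
[0,7] S  >  k=2

[0,7] S   >
  [0,2] S/N   <
    [0,1] "sent" : NP
    [1,2] "built" : (S/N)\NP
  [2,7] N   <
    [2,5] N\PP   <B
      [2,4] S\PP   <B
        [2,3] "a" : (N\NP)\PP
        [3,4] "heard" : S\(N\NP)
      [4,5] "park" : N\S
    [5,7] N\(N\PP)   >
      [5,6] "today" : (N\(N\PP))/NP
      [6,7] "quickly" : NP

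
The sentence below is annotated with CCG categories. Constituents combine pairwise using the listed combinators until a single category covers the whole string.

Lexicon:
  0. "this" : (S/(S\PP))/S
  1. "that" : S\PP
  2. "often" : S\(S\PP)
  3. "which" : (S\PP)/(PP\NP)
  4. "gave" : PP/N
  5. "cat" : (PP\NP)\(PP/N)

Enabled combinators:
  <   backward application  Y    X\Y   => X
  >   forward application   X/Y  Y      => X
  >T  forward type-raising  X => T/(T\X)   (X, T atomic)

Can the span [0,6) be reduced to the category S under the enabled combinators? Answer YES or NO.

[0,6] S   >
  [0,3] S/(S\PP)   >
    [0,1] "this" : (S/(S\PP))/S
    [1,3] S   <
      [1,2] "that" : S\PP
      [2,3] "often" : S\(S\PP)
  [3,6] S\PP   >
    [3,4] "which" : (S\PP)/(PP\NP)
    [4,6] PP\NP   <
      [4,5] "gave" : PP/N
      [5,6] "cat" : (PP\NP)\(PP/N)

YES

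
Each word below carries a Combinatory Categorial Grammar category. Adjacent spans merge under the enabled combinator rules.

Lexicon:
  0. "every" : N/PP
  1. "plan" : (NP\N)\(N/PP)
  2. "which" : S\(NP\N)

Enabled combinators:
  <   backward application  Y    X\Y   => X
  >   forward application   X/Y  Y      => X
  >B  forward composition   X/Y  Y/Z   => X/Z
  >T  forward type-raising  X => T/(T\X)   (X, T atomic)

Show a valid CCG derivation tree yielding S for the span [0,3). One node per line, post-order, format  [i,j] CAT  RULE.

[0,3] S   <
  [0,2] NP\N   <
    [0,1] "every" : N/PP
    [1,2] "plan" : (NP\N)\(N/PP)
  [2,3] "which" : S\(NP\N)

[0,1] N/PP  lex  "every"
[1,2] (NP\N)\(N/PP)  lex  "plan"
[0,2] NP\N  <  k=1
[2,3] S\(NP\N)  lex  "which"
[0,3] S  <  k=2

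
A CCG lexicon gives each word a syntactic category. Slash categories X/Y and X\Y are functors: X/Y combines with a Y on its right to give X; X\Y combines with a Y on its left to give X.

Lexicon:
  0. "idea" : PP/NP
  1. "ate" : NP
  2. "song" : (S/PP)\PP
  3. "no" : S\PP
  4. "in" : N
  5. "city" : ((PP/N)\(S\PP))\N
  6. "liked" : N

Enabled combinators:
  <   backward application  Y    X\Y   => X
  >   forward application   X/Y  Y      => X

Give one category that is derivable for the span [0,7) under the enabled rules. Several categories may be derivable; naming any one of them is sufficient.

[0,7] S   >
  [0,3] S/PP   <
    [0,2] PP   >
      [0,1] "idea" : PP/NP
      [1,2] "ate" : NP
    [2,3] "song" : (S/PP)\PP
  [3,7] PP   >
    [3,6] PP/N   <
      [3,4] "no" : S\PP
      [4,6] (PP/N)\(S\PP)   <
        [4,5] "in" : N
        [5,6] "city" : ((PP/N)\(S\PP))\N
    [6,7] "liked" : N

S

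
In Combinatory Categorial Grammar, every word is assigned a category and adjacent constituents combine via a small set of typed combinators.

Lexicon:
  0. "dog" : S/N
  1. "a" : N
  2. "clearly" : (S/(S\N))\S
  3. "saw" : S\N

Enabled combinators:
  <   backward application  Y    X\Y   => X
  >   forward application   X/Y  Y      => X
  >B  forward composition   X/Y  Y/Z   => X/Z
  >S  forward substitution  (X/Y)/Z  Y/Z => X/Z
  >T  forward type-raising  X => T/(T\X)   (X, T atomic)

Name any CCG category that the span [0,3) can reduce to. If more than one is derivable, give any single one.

[0,4] S   >
  [0,3] S/(S\N)   <
    [0,2] S   >
      [0,1] "dog" : S/N
      [1,2] "a" : N
    [2,3] "clearly" : (S/(S\N))\S
  [3,4] "saw" : S\N

S/(S\N)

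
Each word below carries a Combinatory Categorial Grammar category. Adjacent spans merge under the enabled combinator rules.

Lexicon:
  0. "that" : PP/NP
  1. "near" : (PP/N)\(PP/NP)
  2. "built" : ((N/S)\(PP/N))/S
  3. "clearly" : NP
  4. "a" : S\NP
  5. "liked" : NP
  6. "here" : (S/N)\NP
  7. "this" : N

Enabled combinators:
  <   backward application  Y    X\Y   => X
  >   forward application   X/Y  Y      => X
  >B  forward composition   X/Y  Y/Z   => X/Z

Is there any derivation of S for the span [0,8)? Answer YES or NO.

PP/NP (PP/N)\(PP/NP) ((N/S)\(PP/N))/S NP S\NP NP (S/N)\NP N
CKY chart[0,8] = {N}; S ∉ chart

NO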